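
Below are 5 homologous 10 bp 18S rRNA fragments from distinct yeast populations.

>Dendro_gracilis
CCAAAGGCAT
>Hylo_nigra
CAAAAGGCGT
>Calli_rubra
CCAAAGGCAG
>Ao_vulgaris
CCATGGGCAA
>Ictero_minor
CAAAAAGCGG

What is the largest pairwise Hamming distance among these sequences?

Pairwise Hamming distances:
  Dendro_gracilis vs Hylo_nigra: 2
  Dendro_gracilis vs Calli_rubra: 1
  Dendro_gracilis vs Ao_vulgaris: 3
  Dendro_gracilis vs Ictero_minor: 4
  Hylo_nigra vs Calli_rubra: 3
  Hylo_nigra vs Ao_vulgaris: 5
  Hylo_nigra vs Ictero_minor: 2
  Calli_rubra vs Ao_vulgaris: 3
  Calli_rubra vs Ictero_minor: 3
  Ao_vulgaris vs Ictero_minor: 6
The largest is 6, between Ao_vulgaris and Ictero_minor.

6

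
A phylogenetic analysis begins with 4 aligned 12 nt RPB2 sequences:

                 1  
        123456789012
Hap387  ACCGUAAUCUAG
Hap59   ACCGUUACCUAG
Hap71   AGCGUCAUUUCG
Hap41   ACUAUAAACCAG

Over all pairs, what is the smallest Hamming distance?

Pairwise Hamming distances:
  Hap387 vs Hap59: 2
  Hap387 vs Hap71: 4
  Hap387 vs Hap41: 4
  Hap59 vs Hap71: 5
  Hap59 vs Hap41: 5
  Hap71 vs Hap41: 8
The smallest is 2, between Hap387 and Hap59.

2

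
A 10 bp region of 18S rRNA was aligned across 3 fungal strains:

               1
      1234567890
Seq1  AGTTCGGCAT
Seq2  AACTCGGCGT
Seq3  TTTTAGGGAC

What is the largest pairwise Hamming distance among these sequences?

Pairwise Hamming distances:
  Seq1 vs Seq2: 3
  Seq1 vs Seq3: 5
  Seq2 vs Seq3: 7
The largest is 7, between Seq2 and Seq3.

7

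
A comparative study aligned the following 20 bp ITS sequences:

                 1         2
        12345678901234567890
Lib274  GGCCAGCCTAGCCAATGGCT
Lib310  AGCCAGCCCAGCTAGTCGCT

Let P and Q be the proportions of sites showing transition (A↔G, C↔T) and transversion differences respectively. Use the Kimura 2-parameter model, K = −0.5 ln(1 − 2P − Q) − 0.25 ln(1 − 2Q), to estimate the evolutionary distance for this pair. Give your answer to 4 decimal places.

0.3253

Differing sites — 1:G/A (Ti); 9:T/C (Ti); 13:C/T (Ti); 15:A/G (Ti); 17:G/C (Tv).
Of the 5 differences, 4 transitions and 1 transversion over 20 sites: P = 4/20 = 0.200000, Q = 1/20 = 0.050000.
d = −0.5·ln(0.550000) − 0.25·ln(0.900000) = −0.5·(-0.597837) − 0.25·(-0.105361) = 0.3253.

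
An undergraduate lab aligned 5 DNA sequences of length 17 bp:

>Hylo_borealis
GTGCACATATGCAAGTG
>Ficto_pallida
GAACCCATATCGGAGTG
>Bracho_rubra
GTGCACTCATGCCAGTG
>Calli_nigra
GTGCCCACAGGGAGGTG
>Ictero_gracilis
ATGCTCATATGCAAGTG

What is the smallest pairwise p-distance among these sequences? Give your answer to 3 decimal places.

Pairwise Hamming distances:
  Hylo_borealis vs Ficto_pallida: 6
  Hylo_borealis vs Bracho_rubra: 3
  Hylo_borealis vs Calli_nigra: 5
  Hylo_borealis vs Ictero_gracilis: 2
  Ficto_pallida vs Bracho_rubra: 8
  Ficto_pallida vs Calli_nigra: 7
  Ficto_pallida vs Ictero_gracilis: 7
  Bracho_rubra vs Calli_nigra: 6
  Bracho_rubra vs Ictero_gracilis: 5
  Calli_nigra vs Ictero_gracilis: 6
The smallest is 2 mismatches, between Hylo_borealis and Ictero_gracilis; p = 2/17 = 0.118.

0.118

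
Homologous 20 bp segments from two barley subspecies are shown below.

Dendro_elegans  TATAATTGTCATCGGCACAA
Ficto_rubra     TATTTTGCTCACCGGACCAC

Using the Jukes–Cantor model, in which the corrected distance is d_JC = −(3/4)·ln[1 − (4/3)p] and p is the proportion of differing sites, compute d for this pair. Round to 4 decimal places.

0.5716

Differing sites — 4:A/T; 5:A/T; 7:T/G; 8:G/C; 12:T/C; 16:C/A; 17:A/C; 20:A/C.
p = 8/20 = 0.400000.
d = −0.75 · ln(1 − (4/3)·0.400000) = −0.75 · ln(0.466667) = −0.75 · (-0.762139) = 0.5716.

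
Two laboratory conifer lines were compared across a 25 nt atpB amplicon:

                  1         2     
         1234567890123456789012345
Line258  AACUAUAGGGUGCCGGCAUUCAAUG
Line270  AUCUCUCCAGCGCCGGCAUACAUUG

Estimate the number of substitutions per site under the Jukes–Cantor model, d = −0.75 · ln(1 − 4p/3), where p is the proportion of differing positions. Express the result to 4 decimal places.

The sequences differ at positions 2 (A/U), 5 (A/C), 7 (A/C), 8 (G/C), 9 (G/A), 11 (U/C), 20 (U/A), 23 (A/U).
p = 8/25 = 0.320000.
d = −0.75 · ln(1 − (4/3)·0.320000) = −0.75 · ln(0.573333) = −0.75 · (-0.556289) = 0.4172.

0.4172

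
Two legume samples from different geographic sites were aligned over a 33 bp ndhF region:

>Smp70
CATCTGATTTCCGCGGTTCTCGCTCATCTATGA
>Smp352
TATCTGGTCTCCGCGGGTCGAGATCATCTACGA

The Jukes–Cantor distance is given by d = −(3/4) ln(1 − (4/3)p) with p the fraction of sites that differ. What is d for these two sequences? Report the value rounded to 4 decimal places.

Mismatches occur at site 1 (C/T), site 7 (A/G), site 9 (T/C), site 17 (T/G), site 20 (T/G), site 21 (C/A), site 23 (C/A), site 31 (T/C).
p = 8/33 = 0.242424.
d = −0.75 · ln(1 − (4/3)·0.242424) = −0.75 · ln(0.676768) = −0.75 · (-0.390427) = 0.2928.

0.2928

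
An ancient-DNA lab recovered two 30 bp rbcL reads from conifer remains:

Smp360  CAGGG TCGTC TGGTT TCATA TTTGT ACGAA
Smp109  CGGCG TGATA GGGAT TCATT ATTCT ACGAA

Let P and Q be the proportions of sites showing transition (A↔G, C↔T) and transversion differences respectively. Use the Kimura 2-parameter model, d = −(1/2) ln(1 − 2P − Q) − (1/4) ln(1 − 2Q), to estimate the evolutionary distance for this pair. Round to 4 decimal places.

Mismatches occur at site 2 (A/G, transition), site 4 (G/C, transversion), site 7 (C/G, transversion), site 8 (G/A, transition), site 10 (C/A, transversion), site 11 (T/G, transversion), site 14 (T/A, transversion), site 20 (A/T, transversion), site 21 (T/A, transversion), site 24 (G/C, transversion).
Of the 10 differences, 2 transitions and 8 transversions over 30 sites: P = 2/30 = 0.066667, Q = 8/30 = 0.266667.
d = −0.5·ln(0.599999) − 0.25·ln(0.466666) = −0.5·(-0.510827) − 0.25·(-0.762141) = 0.4459.

0.4459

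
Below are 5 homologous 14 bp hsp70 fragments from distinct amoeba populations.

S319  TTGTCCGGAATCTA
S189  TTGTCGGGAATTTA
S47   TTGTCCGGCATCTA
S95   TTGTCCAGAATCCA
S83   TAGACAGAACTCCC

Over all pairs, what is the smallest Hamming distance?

Pairwise Hamming distances:
  S319 vs S189: 2
  S319 vs S47: 1
  S319 vs S95: 2
  S319 vs S83: 7
  S189 vs S47: 3
  S189 vs S95: 4
  S189 vs S83: 8
  S47 vs S95: 3
  S47 vs S83: 8
  S95 vs S83: 7
The smallest is 1, between S319 and S47.

1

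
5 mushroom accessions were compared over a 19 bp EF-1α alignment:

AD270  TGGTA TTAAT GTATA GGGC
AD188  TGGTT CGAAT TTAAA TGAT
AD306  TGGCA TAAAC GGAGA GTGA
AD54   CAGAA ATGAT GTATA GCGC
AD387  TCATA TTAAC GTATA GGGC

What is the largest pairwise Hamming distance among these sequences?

Pairwise Hamming distances:
  AD270 vs AD188: 8
  AD270 vs AD306: 7
  AD270 vs AD54: 6
  AD270 vs AD387: 3
  AD188 vs AD306: 12
  AD188 vs AD54: 13
  AD188 vs AD387: 11
  AD306 vs AD54: 11
  AD306 vs AD387: 8
  AD54 vs AD387: 8
The largest is 13, between AD188 and AD54.

13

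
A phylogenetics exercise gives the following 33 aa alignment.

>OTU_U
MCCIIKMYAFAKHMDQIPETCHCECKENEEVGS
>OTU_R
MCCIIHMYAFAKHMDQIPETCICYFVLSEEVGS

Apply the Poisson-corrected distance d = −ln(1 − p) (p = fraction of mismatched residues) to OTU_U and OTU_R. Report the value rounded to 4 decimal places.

0.2384

Mismatches occur at site 6 (K/H), site 22 (H/I), site 24 (E/Y), site 25 (C/F), site 26 (K/V), site 27 (E/L), site 28 (N/S).
p = 7/33 = 0.212121.
d = −ln(1 − 0.212121) = −ln(0.787879) = 0.2384.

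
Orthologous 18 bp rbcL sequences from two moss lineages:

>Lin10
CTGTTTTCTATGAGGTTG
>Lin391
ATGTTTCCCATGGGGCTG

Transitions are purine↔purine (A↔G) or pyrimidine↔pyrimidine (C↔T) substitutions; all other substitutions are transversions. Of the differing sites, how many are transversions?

The sequences differ at positions 1 (C/A, transversion), 7 (T/C, transition), 9 (T/C, transition), 13 (A/G, transition), 16 (T/C, transition).
Of the 5 differences, 4 transitions and 1 transversion, so the answer is 1.

1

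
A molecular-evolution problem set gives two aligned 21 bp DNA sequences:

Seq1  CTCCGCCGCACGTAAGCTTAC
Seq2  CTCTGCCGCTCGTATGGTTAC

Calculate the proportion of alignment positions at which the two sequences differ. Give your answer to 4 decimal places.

Mismatches occur at site 4 (C→T), site 10 (A→T), site 15 (A→T), site 17 (C→G).
There are 4 differences over 21 sites, so p = 4/21 = 0.1905.

0.1905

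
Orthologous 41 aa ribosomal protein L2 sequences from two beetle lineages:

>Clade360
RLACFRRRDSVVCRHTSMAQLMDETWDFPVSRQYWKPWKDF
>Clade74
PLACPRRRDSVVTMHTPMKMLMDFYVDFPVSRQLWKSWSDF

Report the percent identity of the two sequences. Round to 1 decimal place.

68.3%

Differing sites — 1:R/P; 5:F/P; 13:C/T; 14:R/M; 17:S/P; 19:A/K; 20:Q/M; 24:E/F; 25:T/Y; 26:W/V; 34:Y/L; 37:P/S; 39:K/S.
28 of the 41 sites match, so the percent identity is 28/41 × 100 = 68.3%.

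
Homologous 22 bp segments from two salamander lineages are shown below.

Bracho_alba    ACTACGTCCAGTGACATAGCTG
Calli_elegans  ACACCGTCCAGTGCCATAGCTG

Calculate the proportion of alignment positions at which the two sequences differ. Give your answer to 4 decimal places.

Differing sites — 3:T/A; 4:A/C; 14:A/C.
There are 3 differences over 22 sites, so p = 3/22 = 0.1364.

0.1364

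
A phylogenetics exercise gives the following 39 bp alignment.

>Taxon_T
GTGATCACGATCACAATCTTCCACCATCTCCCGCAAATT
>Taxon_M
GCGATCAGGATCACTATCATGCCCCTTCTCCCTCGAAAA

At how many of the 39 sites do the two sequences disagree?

11

The sequences differ at positions 2 (T/C), 8 (C/G), 15 (A/T), 19 (T/A), 21 (C/G), 23 (A/C), 26 (A/T), 33 (G/T), 35 (A/G), 38 (T/A), 39 (T/A).
That gives 11 mismatches out of 39 aligned sites, so the Hamming distance is 11.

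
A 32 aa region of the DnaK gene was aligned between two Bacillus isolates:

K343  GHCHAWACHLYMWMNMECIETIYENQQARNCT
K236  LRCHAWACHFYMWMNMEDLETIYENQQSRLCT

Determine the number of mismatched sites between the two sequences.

Mismatches occur at site 1 (G↔L), site 2 (H↔R), site 10 (L↔F), site 18 (C↔D), site 19 (I↔L), site 28 (A↔S), site 30 (N↔L).
That gives 7 mismatches out of 32 aligned sites, so the Hamming distance is 7.

7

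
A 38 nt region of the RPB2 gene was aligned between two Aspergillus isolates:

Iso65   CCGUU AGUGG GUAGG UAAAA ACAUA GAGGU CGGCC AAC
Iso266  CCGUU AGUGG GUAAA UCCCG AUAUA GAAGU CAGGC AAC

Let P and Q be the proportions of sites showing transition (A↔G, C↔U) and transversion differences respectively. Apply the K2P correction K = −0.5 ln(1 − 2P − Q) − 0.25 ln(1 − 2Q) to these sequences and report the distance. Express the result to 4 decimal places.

Differing sites — 14:G/A (Ti); 15:G/A (Ti); 17:A/C (Tv); 18:A/C (Tv); 19:A/C (Tv); 20:A/G (Ti); 22:C/U (Ti); 28:G/A (Ti); 32:G/A (Ti); 34:C/G (Tv).
Of the 10 differences, 6 transitions and 4 transversions over 38 sites: P = 6/38 = 0.157895, Q = 4/38 = 0.105263.
d = −0.5·ln(0.578947) − 0.25·ln(0.789474) = −0.5·(-0.546544) − 0.25·(-0.236388) = 0.3324.

0.3324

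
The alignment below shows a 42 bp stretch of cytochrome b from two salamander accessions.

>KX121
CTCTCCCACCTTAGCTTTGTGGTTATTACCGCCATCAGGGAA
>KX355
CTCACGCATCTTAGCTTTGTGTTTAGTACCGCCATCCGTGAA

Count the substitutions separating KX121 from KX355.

The sequences differ at positions 4 (T/A), 6 (C/G), 9 (C/T), 22 (G/T), 26 (T/G), 37 (A/C), 39 (G/T).
That gives 7 mismatches out of 42 aligned sites, so the Hamming distance is 7.

7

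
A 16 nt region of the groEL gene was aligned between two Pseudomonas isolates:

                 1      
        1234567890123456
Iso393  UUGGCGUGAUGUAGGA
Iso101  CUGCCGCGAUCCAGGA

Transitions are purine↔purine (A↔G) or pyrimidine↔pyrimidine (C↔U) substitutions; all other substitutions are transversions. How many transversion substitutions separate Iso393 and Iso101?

Differing sites — 1:U/C (Ti); 4:G/C (Tv); 7:U/C (Ti); 11:G/C (Tv); 12:U/C (Ti).
Of the 5 differences, 3 transitions and 2 transversions, so the answer is 2.

2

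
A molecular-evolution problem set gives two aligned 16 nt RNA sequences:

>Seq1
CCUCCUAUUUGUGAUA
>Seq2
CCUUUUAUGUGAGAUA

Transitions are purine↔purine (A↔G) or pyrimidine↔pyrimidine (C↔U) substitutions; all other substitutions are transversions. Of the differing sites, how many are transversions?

2

Differing sites — 4:C/U (Ti); 5:C/U (Ti); 9:U/G (Tv); 12:U/A (Tv).
Of the 4 differences, 2 transitions and 2 transversions, so the answer is 2.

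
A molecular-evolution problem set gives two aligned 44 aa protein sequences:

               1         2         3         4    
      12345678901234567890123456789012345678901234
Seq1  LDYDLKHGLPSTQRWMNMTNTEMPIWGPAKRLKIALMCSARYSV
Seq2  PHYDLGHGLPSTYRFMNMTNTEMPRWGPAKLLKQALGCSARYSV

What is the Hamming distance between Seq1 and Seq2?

9

The sequences differ at positions 1 (L/P), 2 (D/H), 6 (K/G), 13 (Q/Y), 15 (W/F), 25 (I/R), 31 (R/L), 34 (I/Q), 37 (M/G).
That gives 9 mismatches out of 44 aligned sites, so the Hamming distance is 9.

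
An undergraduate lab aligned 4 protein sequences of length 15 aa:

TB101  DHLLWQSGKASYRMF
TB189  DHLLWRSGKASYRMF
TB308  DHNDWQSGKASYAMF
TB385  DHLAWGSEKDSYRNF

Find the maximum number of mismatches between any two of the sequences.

7

Pairwise Hamming distances:
  TB101 vs TB189: 1
  TB101 vs TB308: 3
  TB101 vs TB385: 5
  TB189 vs TB308: 4
  TB189 vs TB385: 5
  TB308 vs TB385: 7
The largest is 7, between TB308 and TB385.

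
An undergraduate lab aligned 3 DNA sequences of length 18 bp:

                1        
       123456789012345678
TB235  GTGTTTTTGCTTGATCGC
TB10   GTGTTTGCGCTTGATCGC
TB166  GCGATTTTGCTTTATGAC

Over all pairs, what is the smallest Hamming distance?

Pairwise Hamming distances:
  TB235 vs TB10: 2
  TB235 vs TB166: 5
  TB10 vs TB166: 7
The smallest is 2, between TB235 and TB10.

2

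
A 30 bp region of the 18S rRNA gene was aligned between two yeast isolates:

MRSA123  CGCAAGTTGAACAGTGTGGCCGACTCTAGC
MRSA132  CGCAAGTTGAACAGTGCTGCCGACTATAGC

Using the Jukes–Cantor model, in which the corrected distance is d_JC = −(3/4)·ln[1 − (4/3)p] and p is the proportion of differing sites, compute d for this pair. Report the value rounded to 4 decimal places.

0.1073

Differing sites — 17:T/C; 18:G/T; 26:C/A.
p = 3/30 = 0.100000.
d = −0.75 · ln(1 − (4/3)·0.100000) = −0.75 · ln(0.866667) = −0.75 · (-0.143100) = 0.1073.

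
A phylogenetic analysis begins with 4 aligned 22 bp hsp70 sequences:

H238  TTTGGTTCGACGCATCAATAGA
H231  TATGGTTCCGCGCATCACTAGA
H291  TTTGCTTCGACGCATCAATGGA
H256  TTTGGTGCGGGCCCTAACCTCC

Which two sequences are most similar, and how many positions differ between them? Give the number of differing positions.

2

Pairwise Hamming distances:
  H238 vs H231: 4
  H238 vs H291: 2
  H238 vs H256: 11
  H231 vs H291: 6
  H231 vs H256: 11
  H291 vs H256: 12
The smallest is 2, between H238 and H291.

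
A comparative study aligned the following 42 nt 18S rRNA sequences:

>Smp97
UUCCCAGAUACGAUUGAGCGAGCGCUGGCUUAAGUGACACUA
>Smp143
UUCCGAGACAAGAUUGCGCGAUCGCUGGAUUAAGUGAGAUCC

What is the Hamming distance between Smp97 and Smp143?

10

Differing sites — 5:C/G; 9:U/C; 11:C/A; 17:A/C; 22:G/U; 29:C/A; 38:C/G; 40:C/U; 41:U/C; 42:A/C.
That gives 10 mismatches out of 42 aligned sites, so the Hamming distance is 10.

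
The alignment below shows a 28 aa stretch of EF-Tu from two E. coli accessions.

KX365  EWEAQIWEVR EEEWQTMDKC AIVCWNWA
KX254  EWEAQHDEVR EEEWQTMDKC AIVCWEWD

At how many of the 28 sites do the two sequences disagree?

Mismatches occur at site 6 (I↔H), site 7 (W↔D), site 26 (N↔E), site 28 (A↔D).
That gives 4 mismatches out of 28 aligned sites, so the Hamming distance is 4.

4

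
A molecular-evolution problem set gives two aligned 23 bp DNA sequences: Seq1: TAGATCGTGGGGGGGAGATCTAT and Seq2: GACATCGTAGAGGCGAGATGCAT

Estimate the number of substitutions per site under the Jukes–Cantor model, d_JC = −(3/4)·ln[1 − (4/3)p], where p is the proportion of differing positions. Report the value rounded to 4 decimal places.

0.3904

The sequences differ at positions 1 (T/G), 3 (G/C), 9 (G/A), 11 (G/A), 14 (G/C), 20 (C/G), 21 (T/C).
p = 7/23 = 0.304348.
d = −0.75 · ln(1 − (4/3)·0.304348) = −0.75 · ln(0.594203) = −0.75 · (-0.520534) = 0.3904.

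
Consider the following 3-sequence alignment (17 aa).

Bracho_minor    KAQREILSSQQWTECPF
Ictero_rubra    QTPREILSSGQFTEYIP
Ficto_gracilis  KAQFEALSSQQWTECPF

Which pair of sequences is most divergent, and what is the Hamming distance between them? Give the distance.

Pairwise Hamming distances:
  Bracho_minor vs Ictero_rubra: 8
  Bracho_minor vs Ficto_gracilis: 2
  Ictero_rubra vs Ficto_gracilis: 10
The largest is 10, between Ictero_rubra and Ficto_gracilis.

10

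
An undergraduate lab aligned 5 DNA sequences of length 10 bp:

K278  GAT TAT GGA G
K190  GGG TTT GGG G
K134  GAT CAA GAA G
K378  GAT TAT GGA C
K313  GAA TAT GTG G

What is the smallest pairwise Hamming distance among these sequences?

Pairwise Hamming distances:
  K278 vs K190: 4
  K278 vs K134: 3
  K278 vs K378: 1
  K278 vs K313: 3
  K190 vs K134: 7
  K190 vs K378: 5
  K190 vs K313: 4
  K134 vs K378: 4
  K134 vs K313: 5
  K378 vs K313: 4
The smallest is 1, between K278 and K378.

1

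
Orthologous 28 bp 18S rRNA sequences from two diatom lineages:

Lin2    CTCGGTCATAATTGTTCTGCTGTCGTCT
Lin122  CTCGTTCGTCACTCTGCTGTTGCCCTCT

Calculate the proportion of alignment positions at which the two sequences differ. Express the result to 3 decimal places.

The sequences differ at positions 5 (G/T), 8 (A/G), 10 (A/C), 12 (T/C), 14 (G/C), 16 (T/G), 20 (C/T), 23 (T/C), 25 (G/C).
There are 9 differences over 28 sites, so p = 9/28 = 0.321.

0.321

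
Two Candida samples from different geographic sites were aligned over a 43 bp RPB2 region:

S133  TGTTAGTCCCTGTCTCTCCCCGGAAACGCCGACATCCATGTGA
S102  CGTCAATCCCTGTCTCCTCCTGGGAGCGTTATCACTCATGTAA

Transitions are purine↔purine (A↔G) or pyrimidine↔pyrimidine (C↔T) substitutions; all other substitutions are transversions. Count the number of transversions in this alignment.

1

Mismatches occur at site 1 (T→C, transition), site 4 (T→C, transition), site 6 (G→A, transition), site 17 (T→C, transition), site 18 (C→T, transition), site 21 (C→T, transition), site 24 (A→G, transition), site 26 (A→G, transition), site 29 (C→T, transition), site 30 (C→T, transition), site 31 (G→A, transition), site 32 (A→T, transversion), site 35 (T→C, transition), site 36 (C→T, transition), site 42 (G→A, transition).
Of the 15 differences, 14 transitions and 1 transversion, so the answer is 1.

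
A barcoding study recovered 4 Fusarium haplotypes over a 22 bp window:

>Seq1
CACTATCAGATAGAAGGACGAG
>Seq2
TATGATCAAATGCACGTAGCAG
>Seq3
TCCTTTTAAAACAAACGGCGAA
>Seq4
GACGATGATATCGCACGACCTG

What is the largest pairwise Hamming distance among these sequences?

Pairwise Hamming distances:
  Seq1 vs Seq2: 10
  Seq1 vs Seq3: 11
  Seq1 vs Seq4: 9
  Seq2 vs Seq3: 15
  Seq2 vs Seq4: 12
  Seq3 vs Seq4: 13
The largest is 15, between Seq2 and Seq3.

15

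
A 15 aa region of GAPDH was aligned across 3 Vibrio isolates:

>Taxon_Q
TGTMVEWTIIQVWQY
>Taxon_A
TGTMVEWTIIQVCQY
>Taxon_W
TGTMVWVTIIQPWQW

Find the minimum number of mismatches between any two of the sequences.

1

Pairwise Hamming distances:
  Taxon_Q vs Taxon_A: 1
  Taxon_Q vs Taxon_W: 4
  Taxon_A vs Taxon_W: 5
The smallest is 1, between Taxon_Q and Taxon_A.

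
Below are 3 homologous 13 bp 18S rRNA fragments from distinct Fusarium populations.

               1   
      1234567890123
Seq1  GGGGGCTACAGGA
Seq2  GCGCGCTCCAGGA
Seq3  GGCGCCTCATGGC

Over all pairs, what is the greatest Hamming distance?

7

Pairwise Hamming distances:
  Seq1 vs Seq2: 3
  Seq1 vs Seq3: 6
  Seq2 vs Seq3: 7
The largest is 7, between Seq2 and Seq3.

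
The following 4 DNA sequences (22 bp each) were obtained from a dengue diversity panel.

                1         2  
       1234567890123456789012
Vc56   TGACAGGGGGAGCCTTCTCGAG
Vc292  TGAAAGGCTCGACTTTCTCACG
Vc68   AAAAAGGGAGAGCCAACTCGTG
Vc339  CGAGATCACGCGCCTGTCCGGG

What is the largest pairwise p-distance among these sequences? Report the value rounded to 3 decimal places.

0.682

Pairwise Hamming distances:
  Vc56 vs Vc292: 9
  Vc56 vs Vc68: 7
  Vc56 vs Vc339: 11
  Vc292 vs Vc68: 12
  Vc292 vs Vc339: 15
  Vc68 vs Vc339: 13
The largest is 15 mismatches, between Vc292 and Vc339; p = 15/22 = 0.682.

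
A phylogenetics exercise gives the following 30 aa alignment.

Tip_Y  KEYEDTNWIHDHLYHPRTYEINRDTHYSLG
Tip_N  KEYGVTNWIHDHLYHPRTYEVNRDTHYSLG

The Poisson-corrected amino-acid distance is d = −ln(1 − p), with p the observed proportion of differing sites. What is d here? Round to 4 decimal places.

Differing sites — 4:E/G; 5:D/V; 21:I/V.
p = 3/30 = 0.100000.
d = −ln(1 − 0.100000) = −ln(0.900000) = 0.1054.

0.1054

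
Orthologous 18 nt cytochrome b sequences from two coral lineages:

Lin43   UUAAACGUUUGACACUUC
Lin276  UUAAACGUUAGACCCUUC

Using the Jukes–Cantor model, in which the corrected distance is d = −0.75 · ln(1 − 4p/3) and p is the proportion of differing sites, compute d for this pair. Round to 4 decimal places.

0.1203

Mismatches occur at site 10 (U/A), site 14 (A/C).
p = 2/18 = 0.111111.
d = −0.75 · ln(1 − (4/3)·0.111111) = −0.75 · ln(0.851852) = −0.75 · (-0.160342) = 0.1203.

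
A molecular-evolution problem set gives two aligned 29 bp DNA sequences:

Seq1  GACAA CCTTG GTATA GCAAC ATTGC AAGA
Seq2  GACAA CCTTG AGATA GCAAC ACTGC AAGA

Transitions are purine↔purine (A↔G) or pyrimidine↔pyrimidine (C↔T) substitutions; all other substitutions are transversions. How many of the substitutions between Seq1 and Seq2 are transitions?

2

Differing sites — 11:G/A (Ti); 12:T/G (Tv); 22:T/C (Ti).
Of the 3 differences, 2 transitions and 1 transversion, so the answer is 2.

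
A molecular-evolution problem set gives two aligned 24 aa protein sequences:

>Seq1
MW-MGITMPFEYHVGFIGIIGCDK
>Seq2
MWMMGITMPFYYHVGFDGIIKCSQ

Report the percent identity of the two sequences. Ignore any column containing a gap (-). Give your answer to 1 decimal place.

78.3%

Excluding the 1 gap column leaves 23 comparable sites.
Differing sites — 11:E/Y; 17:I/D; 21:G/K; 23:D/S; 24:K/Q.
18 of the 23 comparable sites match, so the percent identity is 18/23 × 100 = 78.3%.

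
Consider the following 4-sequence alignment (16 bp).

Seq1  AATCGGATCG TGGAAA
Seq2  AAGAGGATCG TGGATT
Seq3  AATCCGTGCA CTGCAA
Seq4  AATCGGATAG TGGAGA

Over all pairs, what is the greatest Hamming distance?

11

Pairwise Hamming distances:
  Seq1 vs Seq2: 4
  Seq1 vs Seq3: 7
  Seq1 vs Seq4: 2
  Seq2 vs Seq3: 11
  Seq2 vs Seq4: 5
  Seq3 vs Seq4: 9
The largest is 11, between Seq2 and Seq3.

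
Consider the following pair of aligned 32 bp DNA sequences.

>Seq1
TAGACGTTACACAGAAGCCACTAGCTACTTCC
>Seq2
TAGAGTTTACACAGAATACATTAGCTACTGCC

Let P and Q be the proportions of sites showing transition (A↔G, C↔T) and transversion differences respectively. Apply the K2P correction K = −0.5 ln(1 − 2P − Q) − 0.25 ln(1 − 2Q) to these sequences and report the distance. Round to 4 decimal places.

Differing sites — 5:C/G (Tv); 6:G/T (Tv); 17:G/T (Tv); 18:C/A (Tv); 21:C/T (Ti); 30:T/G (Tv).
Of the 6 differences, 1 transition and 5 transversions over 32 sites: P = 1/32 = 0.031250, Q = 5/32 = 0.156250.
d = −0.5·ln(0.781250) − 0.25·ln(0.687500) = −0.5·(-0.246860) − 0.25·(-0.374693) = 0.2171.

0.2171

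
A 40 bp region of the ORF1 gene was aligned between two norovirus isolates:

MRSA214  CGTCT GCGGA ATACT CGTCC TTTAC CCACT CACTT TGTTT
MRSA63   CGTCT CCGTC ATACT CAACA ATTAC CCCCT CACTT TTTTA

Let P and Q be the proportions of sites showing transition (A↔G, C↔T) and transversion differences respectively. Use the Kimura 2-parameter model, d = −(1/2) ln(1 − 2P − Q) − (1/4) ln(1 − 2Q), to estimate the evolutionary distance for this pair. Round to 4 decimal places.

0.3103

Mismatches occur at site 6 (G/C, transversion), site 9 (G/T, transversion), site 10 (A/C, transversion), site 17 (G/A, transition), site 18 (T/A, transversion), site 20 (C/A, transversion), site 21 (T/A, transversion), site 28 (A/C, transversion), site 37 (G/T, transversion), site 40 (T/A, transversion).
Of the 10 differences, 1 transition and 9 transversions over 40 sites: P = 1/40 = 0.025000, Q = 9/40 = 0.225000.
d = −0.5·ln(0.725000) − 0.25·ln(0.550000) = −0.5·(-0.321584) − 0.25·(-0.597837) = 0.3103.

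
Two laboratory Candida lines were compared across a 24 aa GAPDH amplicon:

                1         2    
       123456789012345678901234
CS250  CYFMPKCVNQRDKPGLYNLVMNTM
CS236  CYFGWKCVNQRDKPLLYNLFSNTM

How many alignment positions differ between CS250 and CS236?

The sequences differ at positions 4 (M/G), 5 (P/W), 15 (G/L), 20 (V/F), 21 (M/S).
That gives 5 mismatches out of 24 aligned sites, so the Hamming distance is 5.

5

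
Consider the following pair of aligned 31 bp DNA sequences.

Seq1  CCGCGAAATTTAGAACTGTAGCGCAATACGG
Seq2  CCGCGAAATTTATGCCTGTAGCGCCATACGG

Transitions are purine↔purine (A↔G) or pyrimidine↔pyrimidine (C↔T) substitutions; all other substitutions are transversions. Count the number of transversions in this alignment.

Mismatches occur at site 13 (G→T, transversion), site 14 (A→G, transition), site 15 (A→C, transversion), site 25 (A→C, transversion).
Of the 4 differences, 1 transition and 3 transversions, so the answer is 3.

3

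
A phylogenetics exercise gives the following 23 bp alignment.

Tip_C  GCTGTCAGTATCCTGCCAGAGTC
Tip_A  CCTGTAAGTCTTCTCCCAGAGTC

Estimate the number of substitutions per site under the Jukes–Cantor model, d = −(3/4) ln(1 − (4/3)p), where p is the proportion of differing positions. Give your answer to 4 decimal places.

0.2567

Mismatches occur at site 1 (G↔C), site 6 (C↔A), site 10 (A↔C), site 12 (C↔T), site 15 (G↔C).
p = 5/23 = 0.217391.
d = −0.75 · ln(1 − (4/3)·0.217391) = −0.75 · ln(0.710145) = −0.75 · (-0.342286) = 0.2567.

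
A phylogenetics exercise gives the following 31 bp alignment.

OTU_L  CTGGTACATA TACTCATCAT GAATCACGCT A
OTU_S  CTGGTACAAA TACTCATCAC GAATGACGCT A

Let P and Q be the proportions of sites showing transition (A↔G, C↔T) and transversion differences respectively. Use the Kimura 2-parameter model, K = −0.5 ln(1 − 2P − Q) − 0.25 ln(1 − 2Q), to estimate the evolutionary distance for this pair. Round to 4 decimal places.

0.1036

Mismatches occur at site 9 (T/A, transversion), site 20 (T/C, transition), site 25 (C/G, transversion).
Of the 3 differences, 1 transition and 2 transversions over 31 sites: P = 1/31 = 0.032258, Q = 2/31 = 0.064516.
d = −0.5·ln(0.870968) − 0.25·ln(0.870968) = −0.5·(-0.138150) − 0.25·(-0.138150) = 0.1036.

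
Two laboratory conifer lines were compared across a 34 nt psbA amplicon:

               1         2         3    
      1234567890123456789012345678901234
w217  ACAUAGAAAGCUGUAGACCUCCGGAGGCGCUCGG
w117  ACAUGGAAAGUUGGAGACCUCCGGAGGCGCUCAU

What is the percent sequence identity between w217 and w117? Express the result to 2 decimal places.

Mismatches occur at site 5 (A/G), site 11 (C/U), site 14 (U/G), site 33 (G/A), site 34 (G/U).
29 of the 34 sites match, so the percent identity is 29/34 × 100 = 85.29%.

85.29%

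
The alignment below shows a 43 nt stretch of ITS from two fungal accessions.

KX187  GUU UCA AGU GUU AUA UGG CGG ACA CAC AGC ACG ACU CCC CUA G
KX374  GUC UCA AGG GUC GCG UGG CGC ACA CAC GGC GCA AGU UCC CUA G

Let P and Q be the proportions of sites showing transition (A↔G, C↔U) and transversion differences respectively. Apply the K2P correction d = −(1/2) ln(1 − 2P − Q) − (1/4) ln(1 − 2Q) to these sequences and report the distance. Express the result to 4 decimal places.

0.3726

Differing sites — 3:U/C (Ti); 9:U/G (Tv); 12:U/C (Ti); 13:A/G (Ti); 14:U/C (Ti); 15:A/G (Ti); 21:G/C (Tv); 28:A/G (Ti); 31:A/G (Ti); 33:G/A (Ti); 35:C/G (Tv); 37:C/U (Ti).
Of the 12 differences, 9 transitions and 3 transversions over 43 sites: P = 9/43 = 0.209302, Q = 3/43 = 0.069767.
d = −0.5·ln(0.511629) − 0.25·ln(0.860466) = −0.5·(-0.670156) − 0.25·(-0.150281) = 0.3726.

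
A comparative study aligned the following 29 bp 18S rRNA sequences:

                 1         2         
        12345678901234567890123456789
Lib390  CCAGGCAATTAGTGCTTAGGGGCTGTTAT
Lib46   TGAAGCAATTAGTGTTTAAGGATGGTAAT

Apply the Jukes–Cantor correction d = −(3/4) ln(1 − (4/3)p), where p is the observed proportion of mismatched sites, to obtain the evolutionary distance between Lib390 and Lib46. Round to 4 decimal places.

Differing sites — 1:C/T; 2:C/G; 4:G/A; 15:C/T; 19:G/A; 22:G/A; 23:C/T; 24:T/G; 27:T/A.
p = 9/29 = 0.310345.
d = −0.75 · ln(1 − (4/3)·0.310345) = −0.75 · ln(0.586207) = −0.75 · (-0.534082) = 0.4006.

0.4006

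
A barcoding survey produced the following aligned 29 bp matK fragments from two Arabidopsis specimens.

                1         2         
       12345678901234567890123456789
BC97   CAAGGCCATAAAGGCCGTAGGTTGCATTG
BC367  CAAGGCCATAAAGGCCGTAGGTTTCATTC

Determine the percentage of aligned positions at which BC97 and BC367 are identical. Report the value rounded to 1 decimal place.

Differing sites — 24:G/T; 29:G/C.
27 of the 29 sites match, so the percent identity is 27/29 × 100 = 93.1%.

93.1%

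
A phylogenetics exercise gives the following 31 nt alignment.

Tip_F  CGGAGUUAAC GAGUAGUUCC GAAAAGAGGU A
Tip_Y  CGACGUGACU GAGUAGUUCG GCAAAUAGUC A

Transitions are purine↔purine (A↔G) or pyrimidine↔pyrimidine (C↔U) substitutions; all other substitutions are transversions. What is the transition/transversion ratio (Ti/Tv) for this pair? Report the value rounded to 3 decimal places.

0.429

The sequences differ at positions 3 (G/A, transition), 4 (A/C, transversion), 7 (U/G, transversion), 9 (A/C, transversion), 10 (C/U, transition), 20 (C/G, transversion), 22 (A/C, transversion), 26 (G/U, transversion), 29 (G/U, transversion), 30 (U/C, transition).
Of the 10 differences, 3 transitions and 7 transversions, so Ti/Tv = 3/7 = 0.429.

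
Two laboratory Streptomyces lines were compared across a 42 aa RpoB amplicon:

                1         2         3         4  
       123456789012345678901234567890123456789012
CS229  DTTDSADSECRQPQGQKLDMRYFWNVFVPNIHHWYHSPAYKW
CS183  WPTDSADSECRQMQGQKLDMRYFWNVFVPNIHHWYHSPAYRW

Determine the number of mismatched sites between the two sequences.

Differing sites — 1:D/W; 2:T/P; 13:P/M; 41:K/R.
That gives 4 mismatches out of 42 aligned sites, so the Hamming distance is 4.

4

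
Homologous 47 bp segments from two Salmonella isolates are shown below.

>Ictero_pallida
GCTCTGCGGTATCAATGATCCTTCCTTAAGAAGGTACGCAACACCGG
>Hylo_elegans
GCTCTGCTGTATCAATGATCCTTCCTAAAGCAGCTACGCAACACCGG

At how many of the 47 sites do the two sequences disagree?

4

Differing sites — 8:G/T; 27:T/A; 31:A/C; 34:G/C.
That gives 4 mismatches out of 47 aligned sites, so the Hamming distance is 4.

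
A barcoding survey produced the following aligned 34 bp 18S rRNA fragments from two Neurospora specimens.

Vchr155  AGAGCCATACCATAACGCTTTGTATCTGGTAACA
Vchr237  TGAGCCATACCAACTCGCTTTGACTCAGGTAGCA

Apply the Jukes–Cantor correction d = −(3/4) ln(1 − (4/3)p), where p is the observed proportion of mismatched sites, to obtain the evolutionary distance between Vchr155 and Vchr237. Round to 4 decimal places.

The sequences differ at positions 1 (A/T), 13 (T/A), 14 (A/C), 15 (A/T), 23 (T/A), 24 (A/C), 27 (T/A), 32 (A/G).
p = 8/34 = 0.235294.
d = −0.75 · ln(1 − (4/3)·0.235294) = −0.75 · ln(0.686275) = −0.75 · (-0.376477) = 0.2824.

0.2824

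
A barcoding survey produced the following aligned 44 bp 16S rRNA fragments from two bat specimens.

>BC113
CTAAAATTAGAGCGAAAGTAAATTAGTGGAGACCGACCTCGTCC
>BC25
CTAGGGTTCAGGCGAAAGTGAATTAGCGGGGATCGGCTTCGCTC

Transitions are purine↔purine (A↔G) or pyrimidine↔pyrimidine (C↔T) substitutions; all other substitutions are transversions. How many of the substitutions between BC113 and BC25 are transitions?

Mismatches occur at site 4 (A/G, transition), site 5 (A/G, transition), site 6 (A/G, transition), site 9 (A/C, transversion), site 10 (G/A, transition), site 11 (A/G, transition), site 20 (A/G, transition), site 27 (T/C, transition), site 30 (A/G, transition), site 33 (C/T, transition), site 36 (A/G, transition), site 38 (C/T, transition), site 42 (T/C, transition), site 43 (C/T, transition).
Of the 14 differences, 13 transitions and 1 transversion, so the answer is 13.

13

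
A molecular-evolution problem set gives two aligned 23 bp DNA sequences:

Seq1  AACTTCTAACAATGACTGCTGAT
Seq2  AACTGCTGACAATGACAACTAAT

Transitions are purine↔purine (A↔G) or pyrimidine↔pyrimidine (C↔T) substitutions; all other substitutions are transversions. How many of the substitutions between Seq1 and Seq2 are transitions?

3

Mismatches occur at site 5 (T→G, transversion), site 8 (A→G, transition), site 17 (T→A, transversion), site 18 (G→A, transition), site 21 (G→A, transition).
Of the 5 differences, 3 transitions and 2 transversions, so the answer is 3.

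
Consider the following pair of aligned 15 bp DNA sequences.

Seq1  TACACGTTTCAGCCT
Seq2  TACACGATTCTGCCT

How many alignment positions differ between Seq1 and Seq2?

Differing sites — 7:T/A; 11:A/T.
That gives 2 mismatches out of 15 aligned sites, so the Hamming distance is 2.

2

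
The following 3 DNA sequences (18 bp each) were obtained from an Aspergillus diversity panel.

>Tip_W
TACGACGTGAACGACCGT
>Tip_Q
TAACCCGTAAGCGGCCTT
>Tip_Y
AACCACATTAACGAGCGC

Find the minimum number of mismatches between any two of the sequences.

6

Pairwise Hamming distances:
  Tip_W vs Tip_Q: 7
  Tip_W vs Tip_Y: 6
  Tip_Q vs Tip_Y: 10
The smallest is 6, between Tip_W and Tip_Y.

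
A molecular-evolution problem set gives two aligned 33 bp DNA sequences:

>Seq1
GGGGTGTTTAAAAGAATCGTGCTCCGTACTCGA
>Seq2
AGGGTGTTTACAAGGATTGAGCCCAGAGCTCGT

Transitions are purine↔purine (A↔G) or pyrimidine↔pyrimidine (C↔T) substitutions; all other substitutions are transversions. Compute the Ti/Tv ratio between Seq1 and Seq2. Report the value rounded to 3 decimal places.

Mismatches occur at site 1 (G→A, transition), site 11 (A→C, transversion), site 15 (A→G, transition), site 18 (C→T, transition), site 20 (T→A, transversion), site 23 (T→C, transition), site 25 (C→A, transversion), site 27 (T→A, transversion), site 28 (A→G, transition), site 33 (A→T, transversion).
Of the 10 differences, 5 transitions and 5 transversions, so Ti/Tv = 5/5 = 1.000.

1.000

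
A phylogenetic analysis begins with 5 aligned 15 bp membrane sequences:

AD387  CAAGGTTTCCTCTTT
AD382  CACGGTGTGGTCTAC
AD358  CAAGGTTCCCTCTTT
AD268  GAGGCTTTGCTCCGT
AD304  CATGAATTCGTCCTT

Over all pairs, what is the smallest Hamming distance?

1

Pairwise Hamming distances:
  AD387 vs AD382: 6
  AD387 vs AD358: 1
  AD387 vs AD268: 6
  AD387 vs AD304: 5
  AD382 vs AD358: 7
  AD382 vs AD268: 8
  AD382 vs AD304: 8
  AD358 vs AD268: 7
  AD358 vs AD304: 6
  AD268 vs AD304: 7
The smallest is 1, between AD387 and AD358.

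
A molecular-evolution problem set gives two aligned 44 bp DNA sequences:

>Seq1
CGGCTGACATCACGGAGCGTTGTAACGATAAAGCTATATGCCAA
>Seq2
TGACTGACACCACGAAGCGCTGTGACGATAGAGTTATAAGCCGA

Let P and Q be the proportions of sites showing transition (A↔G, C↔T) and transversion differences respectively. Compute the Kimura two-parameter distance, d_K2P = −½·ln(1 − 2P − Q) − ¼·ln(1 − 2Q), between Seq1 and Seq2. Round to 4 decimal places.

Mismatches occur at site 1 (C↔T, transition), site 3 (G↔A, transition), site 10 (T↔C, transition), site 15 (G↔A, transition), site 20 (T↔C, transition), site 24 (A↔G, transition), site 31 (A↔G, transition), site 34 (C↔T, transition), site 39 (T↔A, transversion), site 43 (A↔G, transition).
Of the 10 differences, 9 transitions and 1 transversion over 44 sites: P = 9/44 = 0.204545, Q = 1/44 = 0.022727.
d = −0.5·ln(0.568183) − 0.25·ln(0.954546) = −0.5·(-0.565312) − 0.25·(-0.046519) = 0.2943.

0.2943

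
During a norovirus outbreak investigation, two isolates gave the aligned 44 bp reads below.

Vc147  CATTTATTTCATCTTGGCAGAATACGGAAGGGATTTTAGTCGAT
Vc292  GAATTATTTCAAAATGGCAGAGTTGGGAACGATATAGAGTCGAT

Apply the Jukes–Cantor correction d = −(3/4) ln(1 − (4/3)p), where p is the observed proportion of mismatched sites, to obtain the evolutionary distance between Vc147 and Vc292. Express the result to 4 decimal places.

0.4141

The sequences differ at positions 1 (C/G), 3 (T/A), 12 (T/A), 13 (C/A), 14 (T/A), 22 (A/G), 24 (A/T), 25 (C/G), 30 (G/C), 32 (G/A), 33 (A/T), 34 (T/A), 36 (T/A), 37 (T/G).
p = 14/44 = 0.318182.
d = −0.75 · ln(1 − (4/3)·0.318182) = −0.75 · ln(0.575757) = −0.75 · (-0.552070) = 0.4141.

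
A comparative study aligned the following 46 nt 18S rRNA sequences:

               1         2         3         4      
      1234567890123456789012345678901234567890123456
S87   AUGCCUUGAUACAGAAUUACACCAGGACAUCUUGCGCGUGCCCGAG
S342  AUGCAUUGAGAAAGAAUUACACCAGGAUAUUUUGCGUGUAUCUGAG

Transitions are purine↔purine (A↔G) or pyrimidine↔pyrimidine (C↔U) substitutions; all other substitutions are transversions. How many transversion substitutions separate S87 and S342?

3

The sequences differ at positions 5 (C/A, transversion), 10 (U/G, transversion), 12 (C/A, transversion), 28 (C/U, transition), 31 (C/U, transition), 37 (C/U, transition), 40 (G/A, transition), 41 (C/U, transition), 43 (C/U, transition).
Of the 9 differences, 6 transitions and 3 transversions, so the answer is 3.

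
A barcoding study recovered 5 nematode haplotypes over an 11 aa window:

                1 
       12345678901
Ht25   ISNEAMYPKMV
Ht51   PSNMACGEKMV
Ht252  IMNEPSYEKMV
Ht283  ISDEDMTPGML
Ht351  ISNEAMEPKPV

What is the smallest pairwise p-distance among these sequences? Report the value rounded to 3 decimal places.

0.182

Pairwise Hamming distances:
  Ht25 vs Ht51: 5
  Ht25 vs Ht252: 4
  Ht25 vs Ht283: 5
  Ht25 vs Ht351: 2
  Ht51 vs Ht252: 6
  Ht51 vs Ht283: 9
  Ht51 vs Ht351: 6
  Ht252 vs Ht283: 8
  Ht252 vs Ht351: 6
  Ht283 vs Ht351: 6
The smallest is 2 mismatches, between Ht25 and Ht351; p = 2/11 = 0.182.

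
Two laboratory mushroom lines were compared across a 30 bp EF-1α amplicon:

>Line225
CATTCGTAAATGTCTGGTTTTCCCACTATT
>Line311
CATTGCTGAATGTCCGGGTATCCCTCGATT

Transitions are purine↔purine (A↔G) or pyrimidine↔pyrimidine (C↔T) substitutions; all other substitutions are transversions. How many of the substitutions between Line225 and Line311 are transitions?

2

The sequences differ at positions 5 (C/G, transversion), 6 (G/C, transversion), 8 (A/G, transition), 15 (T/C, transition), 18 (T/G, transversion), 20 (T/A, transversion), 25 (A/T, transversion), 27 (T/G, transversion).
Of the 8 differences, 2 transitions and 6 transversions, so the answer is 2.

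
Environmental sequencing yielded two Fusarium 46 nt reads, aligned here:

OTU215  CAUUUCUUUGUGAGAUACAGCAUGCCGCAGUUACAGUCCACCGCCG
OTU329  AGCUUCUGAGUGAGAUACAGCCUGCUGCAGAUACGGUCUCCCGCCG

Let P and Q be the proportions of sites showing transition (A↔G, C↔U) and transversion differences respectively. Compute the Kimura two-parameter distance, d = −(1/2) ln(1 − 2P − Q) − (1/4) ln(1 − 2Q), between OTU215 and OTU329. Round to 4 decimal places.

0.2893

Differing sites — 1:C/A (Tv); 2:A/G (Ti); 3:U/C (Ti); 8:U/G (Tv); 9:U/A (Tv); 22:A/C (Tv); 26:C/U (Ti); 31:U/A (Tv); 35:A/G (Ti); 39:C/U (Ti); 40:A/C (Tv).
Of the 11 differences, 5 transitions and 6 transversions over 46 sites: P = 5/46 = 0.108696, Q = 6/46 = 0.130435.
d = −0.5·ln(0.652173) − 0.25·ln(0.739130) = −0.5·(-0.427445) − 0.25·(-0.302281) = 0.2893.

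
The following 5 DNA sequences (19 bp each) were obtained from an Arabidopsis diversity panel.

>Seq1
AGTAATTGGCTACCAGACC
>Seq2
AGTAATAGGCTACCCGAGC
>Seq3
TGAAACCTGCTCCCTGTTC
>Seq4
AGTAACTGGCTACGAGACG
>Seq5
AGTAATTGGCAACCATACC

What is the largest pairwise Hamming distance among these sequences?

Pairwise Hamming distances:
  Seq1 vs Seq2: 3
  Seq1 vs Seq3: 9
  Seq1 vs Seq4: 3
  Seq1 vs Seq5: 2
  Seq2 vs Seq3: 9
  Seq2 vs Seq4: 6
  Seq2 vs Seq5: 5
  Seq3 vs Seq4: 10
  Seq3 vs Seq5: 11
  Seq4 vs Seq5: 5
The largest is 11, between Seq3 and Seq5.

11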